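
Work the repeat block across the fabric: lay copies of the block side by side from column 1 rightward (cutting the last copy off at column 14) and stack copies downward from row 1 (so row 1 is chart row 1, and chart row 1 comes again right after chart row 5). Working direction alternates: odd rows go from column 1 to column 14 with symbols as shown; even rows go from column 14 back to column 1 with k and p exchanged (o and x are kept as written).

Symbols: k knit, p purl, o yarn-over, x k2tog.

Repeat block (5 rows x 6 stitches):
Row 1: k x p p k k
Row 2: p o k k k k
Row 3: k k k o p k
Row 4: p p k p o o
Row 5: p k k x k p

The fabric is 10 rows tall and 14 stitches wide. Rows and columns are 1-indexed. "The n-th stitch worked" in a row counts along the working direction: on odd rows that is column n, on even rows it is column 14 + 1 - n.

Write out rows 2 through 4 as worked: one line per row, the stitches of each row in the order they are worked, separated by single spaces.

Row 2: chart row 2, WS - tiled (columns 1-14): p o k k k k p o k k k k p o; work from column 14 back to 1 with k<->p swapped.
Row 3: chart row 3, RS - tile across columns 1-14 and work as-is.
Row 4: chart row 4, WS - tiled (columns 1-14): p p k p o o p p k p o o p p; work from column 14 back to 1 with k<->p swapped.

== ROWS AS WORKED ==
o k p p p p o k p p p p o k
k k k o p k k k k o p k k k
k k o o k p k k o o k p k k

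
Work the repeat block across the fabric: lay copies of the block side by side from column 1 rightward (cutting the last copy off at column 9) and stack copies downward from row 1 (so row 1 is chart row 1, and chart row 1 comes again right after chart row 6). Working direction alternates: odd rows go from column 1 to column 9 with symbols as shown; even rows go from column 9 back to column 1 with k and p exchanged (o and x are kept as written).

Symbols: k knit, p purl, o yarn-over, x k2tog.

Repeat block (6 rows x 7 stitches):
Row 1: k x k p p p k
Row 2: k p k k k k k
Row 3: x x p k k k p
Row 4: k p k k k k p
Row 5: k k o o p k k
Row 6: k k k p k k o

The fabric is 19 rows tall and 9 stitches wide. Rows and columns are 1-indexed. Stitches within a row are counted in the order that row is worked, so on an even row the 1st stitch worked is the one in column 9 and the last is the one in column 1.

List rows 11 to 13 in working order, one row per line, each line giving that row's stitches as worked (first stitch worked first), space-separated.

Row 11: chart row 5, RS - tile across columns 1-9 and work as-is.
Row 12: chart row 6, WS - tiled (columns 1-9): k k k p k k o k k; work from column 9 back to 1 with k<->p swapped.
Row 13: chart row 1, RS - tile across columns 1-9 and work as-is.

== ROWS AS WORKED ==
k k o o p k k k k
p p o p p k p p p
k x k p p p k k x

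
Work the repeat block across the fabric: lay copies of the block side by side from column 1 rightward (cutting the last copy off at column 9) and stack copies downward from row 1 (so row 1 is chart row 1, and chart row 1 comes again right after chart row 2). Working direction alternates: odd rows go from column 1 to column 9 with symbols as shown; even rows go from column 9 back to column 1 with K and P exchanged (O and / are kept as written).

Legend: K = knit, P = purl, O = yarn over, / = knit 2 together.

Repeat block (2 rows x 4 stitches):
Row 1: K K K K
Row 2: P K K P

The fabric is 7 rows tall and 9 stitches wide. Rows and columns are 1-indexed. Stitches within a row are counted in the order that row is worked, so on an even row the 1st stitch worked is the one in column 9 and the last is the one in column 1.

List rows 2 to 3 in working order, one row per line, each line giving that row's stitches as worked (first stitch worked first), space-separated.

== ROWS AS WORKED ==
K K P P K K P P K
K K K K K K K K K

Derivation:
Row 2: chart row 2, WS - tiled (columns 1-9): P K K P P K K P P; work from column 9 back to 1 with K<->P swapped.
Row 3: chart row 1, RS - tile across columns 1-9 and work as-is.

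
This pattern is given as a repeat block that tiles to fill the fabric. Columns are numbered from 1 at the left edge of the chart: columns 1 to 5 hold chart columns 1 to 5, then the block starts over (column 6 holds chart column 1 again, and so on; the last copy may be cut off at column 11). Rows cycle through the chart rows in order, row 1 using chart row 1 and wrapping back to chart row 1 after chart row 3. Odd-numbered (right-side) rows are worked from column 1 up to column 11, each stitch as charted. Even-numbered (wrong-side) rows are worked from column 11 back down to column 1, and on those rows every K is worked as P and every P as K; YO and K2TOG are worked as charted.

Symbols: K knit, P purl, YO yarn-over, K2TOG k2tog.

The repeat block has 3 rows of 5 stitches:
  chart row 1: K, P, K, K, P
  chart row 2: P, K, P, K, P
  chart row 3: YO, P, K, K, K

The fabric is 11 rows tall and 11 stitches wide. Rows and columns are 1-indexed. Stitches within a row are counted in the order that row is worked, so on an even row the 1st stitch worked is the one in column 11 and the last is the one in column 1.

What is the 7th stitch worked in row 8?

Row 8: (8-1) mod 3 = 1, so use chart row 2. Even row -> WS.
Chart row 2 tiled across columns 1-11: P K P K P P K P K P P
WS: work from column 11 back to column 1 (reverse the tiled row), swapping K<->P (YO and K2TOG unchanged).
Row 8 as worked: K K P K P K K P K P K
The 7th stitch worked is K.

Result:
K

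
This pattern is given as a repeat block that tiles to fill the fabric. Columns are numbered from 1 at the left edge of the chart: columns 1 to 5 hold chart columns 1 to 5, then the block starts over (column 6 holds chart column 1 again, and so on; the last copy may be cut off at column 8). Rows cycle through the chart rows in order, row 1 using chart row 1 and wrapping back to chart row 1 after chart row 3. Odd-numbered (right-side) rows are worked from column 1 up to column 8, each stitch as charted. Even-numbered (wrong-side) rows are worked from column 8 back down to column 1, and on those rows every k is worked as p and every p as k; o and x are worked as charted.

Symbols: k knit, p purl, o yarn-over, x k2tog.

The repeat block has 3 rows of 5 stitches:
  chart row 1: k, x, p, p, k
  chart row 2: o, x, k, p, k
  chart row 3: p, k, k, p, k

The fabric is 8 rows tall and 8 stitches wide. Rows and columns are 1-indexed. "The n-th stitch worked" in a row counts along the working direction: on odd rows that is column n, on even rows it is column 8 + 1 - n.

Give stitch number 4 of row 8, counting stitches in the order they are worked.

Row 8 uses chart row ((8-1) mod 3)+1 = 2. Row 8 is even, so WS.
Chart row 2 tiled across columns 1-8: o x k p k o x k
WS row: flip the tiled sequence (start at column 8) and apply k<->p; o and x stay.
Row 8 as worked: p x o p k p x o
Counting 4 along the worked row gives p.

Result:
p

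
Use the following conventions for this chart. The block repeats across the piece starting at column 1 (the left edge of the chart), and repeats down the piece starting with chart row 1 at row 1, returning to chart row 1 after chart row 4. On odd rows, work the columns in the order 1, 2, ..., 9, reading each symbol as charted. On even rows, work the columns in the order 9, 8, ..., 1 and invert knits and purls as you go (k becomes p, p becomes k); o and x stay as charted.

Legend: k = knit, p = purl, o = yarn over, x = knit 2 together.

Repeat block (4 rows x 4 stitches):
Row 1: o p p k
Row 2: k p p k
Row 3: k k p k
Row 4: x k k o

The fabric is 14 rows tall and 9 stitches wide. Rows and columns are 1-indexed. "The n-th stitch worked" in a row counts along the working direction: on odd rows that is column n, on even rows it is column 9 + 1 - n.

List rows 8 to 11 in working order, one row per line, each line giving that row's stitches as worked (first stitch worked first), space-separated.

Row 8: chart row 4, WS - tiled (columns 1-9): x k k o x k k o x; work from column 9 back to 1 with k<->p swapped.
Row 9: chart row 1, RS - tile across columns 1-9 and work as-is.
Row 10: chart row 2, WS - tiled (columns 1-9): k p p k k p p k k; work from column 9 back to 1 with k<->p swapped.
Row 11: chart row 3, RS - tile across columns 1-9 and work as-is.

== ROWS AS WORKED ==
x o p p x o p p x
o p p k o p p k o
p p k k p p k k p
k k p k k k p k k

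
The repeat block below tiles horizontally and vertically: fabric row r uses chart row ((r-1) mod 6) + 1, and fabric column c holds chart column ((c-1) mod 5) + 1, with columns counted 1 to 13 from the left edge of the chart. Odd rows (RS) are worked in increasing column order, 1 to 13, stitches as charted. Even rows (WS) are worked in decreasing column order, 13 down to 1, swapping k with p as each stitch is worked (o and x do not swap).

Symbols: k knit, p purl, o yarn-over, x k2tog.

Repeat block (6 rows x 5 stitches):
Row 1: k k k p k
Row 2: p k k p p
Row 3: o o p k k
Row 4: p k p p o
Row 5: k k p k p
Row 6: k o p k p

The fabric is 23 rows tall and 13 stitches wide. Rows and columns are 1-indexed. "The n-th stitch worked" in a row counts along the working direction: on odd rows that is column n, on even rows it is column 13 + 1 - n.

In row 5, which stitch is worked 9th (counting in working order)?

Result:
k

Derivation:
Row 5: (5-1) mod 6 = 4, so use chart row 5. Odd row -> RS.
Chart row 5 tiled across columns 1-13: k k p k p k k p k p k k p
RS row: no reversal, no swap; stitch n worked = column n.
Counting 9 along the worked row gives k.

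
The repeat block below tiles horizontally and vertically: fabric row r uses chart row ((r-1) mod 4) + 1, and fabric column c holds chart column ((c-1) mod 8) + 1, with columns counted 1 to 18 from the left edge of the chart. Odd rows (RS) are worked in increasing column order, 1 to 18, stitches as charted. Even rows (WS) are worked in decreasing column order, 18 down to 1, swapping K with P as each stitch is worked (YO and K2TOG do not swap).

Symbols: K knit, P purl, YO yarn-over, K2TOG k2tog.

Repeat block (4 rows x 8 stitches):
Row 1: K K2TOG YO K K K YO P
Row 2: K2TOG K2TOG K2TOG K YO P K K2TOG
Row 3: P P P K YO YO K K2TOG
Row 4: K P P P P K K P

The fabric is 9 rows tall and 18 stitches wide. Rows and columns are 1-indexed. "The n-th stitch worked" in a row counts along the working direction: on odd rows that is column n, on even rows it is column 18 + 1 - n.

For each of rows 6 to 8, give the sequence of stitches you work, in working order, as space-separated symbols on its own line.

Row 6: chart row 2, WS - tiled (columns 1-18): K2TOG K2TOG K2TOG K YO P K K2TOG K2TOG K2TOG K2TOG K YO P K K2TOG K2TOG K2TOG; work from column 18 back to 1 with K<->P swapped.
Row 7: chart row 3, RS - tile across columns 1-18 and work as-is.
Row 8: chart row 4, WS - tiled (columns 1-18): K P P P P K K P K P P P P K K P K P; work from column 18 back to 1 with K<->P swapped.

Rows as worked:
K2TOG K2TOG K2TOG P K YO P K2TOG K2TOG K2TOG K2TOG P K YO P K2TOG K2TOG K2TOG
P P P K YO YO K K2TOG P P P K YO YO K K2TOG P P
K P K P P K K K K P K P P K K K K P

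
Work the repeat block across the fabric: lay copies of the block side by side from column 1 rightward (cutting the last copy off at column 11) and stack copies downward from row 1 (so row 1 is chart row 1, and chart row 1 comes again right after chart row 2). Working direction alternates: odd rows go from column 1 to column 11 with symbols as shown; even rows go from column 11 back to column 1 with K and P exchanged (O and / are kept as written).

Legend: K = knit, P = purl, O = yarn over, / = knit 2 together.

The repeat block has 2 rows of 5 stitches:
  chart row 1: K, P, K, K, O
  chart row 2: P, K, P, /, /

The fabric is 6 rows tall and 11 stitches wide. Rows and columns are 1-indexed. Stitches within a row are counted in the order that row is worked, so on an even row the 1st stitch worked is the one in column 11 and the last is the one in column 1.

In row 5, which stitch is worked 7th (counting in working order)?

Stitch:
P

Derivation:
Row 5: (5-1) mod 2 = 0, so use chart row 1. Odd row -> RS.
Chart row 1 tiled across columns 1-11: K P K K O K P K K O K
RS: work column 1 to column 11, symbols as charted — the tiled row is the row as worked.
Stitch 7 in working order -> P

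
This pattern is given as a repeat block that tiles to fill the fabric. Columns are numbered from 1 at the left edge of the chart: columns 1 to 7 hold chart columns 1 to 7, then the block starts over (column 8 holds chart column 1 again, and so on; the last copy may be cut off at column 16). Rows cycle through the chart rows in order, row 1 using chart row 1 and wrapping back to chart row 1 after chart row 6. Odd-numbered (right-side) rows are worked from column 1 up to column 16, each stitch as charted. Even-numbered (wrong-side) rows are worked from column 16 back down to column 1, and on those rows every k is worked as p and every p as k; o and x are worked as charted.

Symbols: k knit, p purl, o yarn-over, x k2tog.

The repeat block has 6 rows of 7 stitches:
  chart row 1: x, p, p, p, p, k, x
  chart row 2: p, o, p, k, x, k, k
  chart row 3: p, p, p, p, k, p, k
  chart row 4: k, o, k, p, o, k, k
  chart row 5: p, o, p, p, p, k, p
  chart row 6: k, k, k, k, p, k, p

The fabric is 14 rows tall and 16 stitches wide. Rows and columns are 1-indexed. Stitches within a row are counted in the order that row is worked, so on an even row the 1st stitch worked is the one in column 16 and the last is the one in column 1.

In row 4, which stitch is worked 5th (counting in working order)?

== STITCH ==
o

Derivation:
Row 4 uses chart row ((4-1) mod 6)+1 = 4. Row 4 is even, so WS.
Chart row 4 tiled across columns 1-16: k o k p o k k k o k p o k k k o
WS row: flip the tiled sequence (start at column 16) and apply k<->p; o and x stay.
Row 4 as worked: o p p p o k p o p p p o k p o p
Counting 5 along the worked row gives o.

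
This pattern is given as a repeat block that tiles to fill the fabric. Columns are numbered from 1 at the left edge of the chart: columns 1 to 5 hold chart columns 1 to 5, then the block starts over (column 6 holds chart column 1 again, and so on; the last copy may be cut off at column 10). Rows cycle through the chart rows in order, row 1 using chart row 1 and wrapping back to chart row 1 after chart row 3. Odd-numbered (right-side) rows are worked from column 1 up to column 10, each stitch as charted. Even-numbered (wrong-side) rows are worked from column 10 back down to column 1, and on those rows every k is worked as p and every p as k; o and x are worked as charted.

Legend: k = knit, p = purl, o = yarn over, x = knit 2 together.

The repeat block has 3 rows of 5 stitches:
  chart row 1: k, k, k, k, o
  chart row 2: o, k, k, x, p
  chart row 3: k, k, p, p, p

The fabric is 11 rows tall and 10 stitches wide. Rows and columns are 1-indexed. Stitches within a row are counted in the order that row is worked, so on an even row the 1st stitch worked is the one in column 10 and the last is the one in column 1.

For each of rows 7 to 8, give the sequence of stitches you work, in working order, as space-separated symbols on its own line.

Row 7: chart row 1, RS - tile across columns 1-10 and work as-is.
Row 8: chart row 2, WS - tiled (columns 1-10): o k k x p o k k x p; work from column 10 back to 1 with k<->p swapped.

== ROWS AS WORKED ==
k k k k o k k k k o
k x p p o k x p p o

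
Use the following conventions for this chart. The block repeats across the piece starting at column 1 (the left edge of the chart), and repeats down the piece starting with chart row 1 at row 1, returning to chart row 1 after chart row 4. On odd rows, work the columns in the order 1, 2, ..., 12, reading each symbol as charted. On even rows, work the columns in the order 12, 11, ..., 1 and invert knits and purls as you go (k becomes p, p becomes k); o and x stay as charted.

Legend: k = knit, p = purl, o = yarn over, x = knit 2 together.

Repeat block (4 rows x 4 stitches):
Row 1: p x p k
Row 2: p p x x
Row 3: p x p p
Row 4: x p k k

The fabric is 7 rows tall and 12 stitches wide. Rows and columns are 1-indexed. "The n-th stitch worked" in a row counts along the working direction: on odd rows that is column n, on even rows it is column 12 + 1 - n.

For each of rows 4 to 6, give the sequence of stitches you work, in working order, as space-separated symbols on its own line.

Row 4: chart row 4, WS - tiled (columns 1-12): x p k k x p k k x p k k; work from column 12 back to 1 with k<->p swapped.
Row 5: chart row 1, RS - tile across columns 1-12 and work as-is.
Row 6: chart row 2, WS - tiled (columns 1-12): p p x x p p x x p p x x; work from column 12 back to 1 with k<->p swapped.

Rows as worked:
p p k x p p k x p p k x
p x p k p x p k p x p k
x x k k x x k k x x k k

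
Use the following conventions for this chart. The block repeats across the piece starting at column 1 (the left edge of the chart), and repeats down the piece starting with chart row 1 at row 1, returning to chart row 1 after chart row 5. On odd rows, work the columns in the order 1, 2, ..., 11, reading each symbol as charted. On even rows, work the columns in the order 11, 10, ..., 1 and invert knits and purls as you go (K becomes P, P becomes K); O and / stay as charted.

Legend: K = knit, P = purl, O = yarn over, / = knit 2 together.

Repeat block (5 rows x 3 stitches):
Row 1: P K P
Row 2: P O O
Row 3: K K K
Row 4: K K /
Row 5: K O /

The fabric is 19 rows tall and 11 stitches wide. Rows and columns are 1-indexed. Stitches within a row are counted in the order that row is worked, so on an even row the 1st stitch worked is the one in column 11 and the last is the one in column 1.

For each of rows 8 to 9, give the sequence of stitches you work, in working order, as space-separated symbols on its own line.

Rows as worked:
P P P P P P P P P P P
K K / K K / K K / K K

Derivation:
Row 8: chart row 3, WS - tiled (columns 1-11): K K K K K K K K K K K; work from column 11 back to 1 with K<->P swapped.
Row 9: chart row 4, RS - tile across columns 1-11 and work as-is.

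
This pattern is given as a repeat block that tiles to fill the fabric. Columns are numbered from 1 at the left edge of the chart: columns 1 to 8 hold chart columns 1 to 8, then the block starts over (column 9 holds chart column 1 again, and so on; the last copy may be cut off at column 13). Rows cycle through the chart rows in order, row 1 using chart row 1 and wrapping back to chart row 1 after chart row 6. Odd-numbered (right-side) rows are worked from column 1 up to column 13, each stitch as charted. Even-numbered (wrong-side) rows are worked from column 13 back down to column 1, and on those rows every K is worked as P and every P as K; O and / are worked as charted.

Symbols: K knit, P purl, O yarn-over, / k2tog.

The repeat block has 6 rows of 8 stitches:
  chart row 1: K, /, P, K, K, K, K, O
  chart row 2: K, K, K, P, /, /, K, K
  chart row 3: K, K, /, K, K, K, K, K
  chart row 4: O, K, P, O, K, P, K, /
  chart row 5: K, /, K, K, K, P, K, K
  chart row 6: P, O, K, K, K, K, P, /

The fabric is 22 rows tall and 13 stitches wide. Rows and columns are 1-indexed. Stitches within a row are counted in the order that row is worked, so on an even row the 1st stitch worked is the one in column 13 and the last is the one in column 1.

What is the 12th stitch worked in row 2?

Result:
P

Derivation:
Row 2 uses chart row ((2-1) mod 6)+1 = 2. Row 2 is even, so WS.
Chart row 2 tiled across columns 1-13: K K K P / / K K K K K P /
Wrong side: read the tiled row from column 13 down to 1 and exchange K with P (leave O, /).
Row 2 as worked: / K P P P P P / / K P P P
Stitch 12 in working order -> P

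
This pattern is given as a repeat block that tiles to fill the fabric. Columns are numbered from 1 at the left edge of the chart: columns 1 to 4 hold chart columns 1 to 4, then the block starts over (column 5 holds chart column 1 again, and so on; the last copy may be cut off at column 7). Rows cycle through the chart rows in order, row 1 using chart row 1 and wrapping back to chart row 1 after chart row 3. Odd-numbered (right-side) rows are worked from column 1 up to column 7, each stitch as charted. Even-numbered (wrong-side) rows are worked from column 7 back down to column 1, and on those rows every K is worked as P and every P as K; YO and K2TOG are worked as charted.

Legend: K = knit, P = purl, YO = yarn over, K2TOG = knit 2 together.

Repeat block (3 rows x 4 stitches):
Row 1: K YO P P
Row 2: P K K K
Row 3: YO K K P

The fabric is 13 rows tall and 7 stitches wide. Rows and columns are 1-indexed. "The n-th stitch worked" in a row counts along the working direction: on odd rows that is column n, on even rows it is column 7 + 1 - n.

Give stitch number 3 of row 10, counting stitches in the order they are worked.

For row 10: chart row = ((10-1) mod 3) + 1 = 1; this is a WS (even) row.
Chart row 1 tiled across columns 1-7: K YO P P K YO P
WS: work from column 7 back to column 1 (reverse the tiled row), swapping K<->P (YO and K2TOG unchanged).
Row 10 as worked: K YO P K K YO P
The 3rd stitch worked is P.

== STITCH ==
P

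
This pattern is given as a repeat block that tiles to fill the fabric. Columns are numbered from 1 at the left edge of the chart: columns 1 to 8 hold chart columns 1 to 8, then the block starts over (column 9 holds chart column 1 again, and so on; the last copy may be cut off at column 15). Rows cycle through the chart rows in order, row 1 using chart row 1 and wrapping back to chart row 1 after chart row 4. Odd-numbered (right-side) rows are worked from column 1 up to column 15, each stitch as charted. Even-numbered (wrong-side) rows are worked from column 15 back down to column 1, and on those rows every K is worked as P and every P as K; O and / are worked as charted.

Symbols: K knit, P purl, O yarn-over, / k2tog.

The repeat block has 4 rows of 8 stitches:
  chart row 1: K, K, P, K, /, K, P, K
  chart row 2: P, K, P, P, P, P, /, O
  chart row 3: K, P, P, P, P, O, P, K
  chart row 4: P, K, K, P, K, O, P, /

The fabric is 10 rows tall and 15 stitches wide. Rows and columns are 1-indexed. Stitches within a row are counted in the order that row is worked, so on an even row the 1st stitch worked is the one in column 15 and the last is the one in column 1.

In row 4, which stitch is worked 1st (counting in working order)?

Result:
K

Derivation:
Row 4 uses chart row ((4-1) mod 4)+1 = 4. Row 4 is even, so WS.
Chart row 4 tiled across columns 1-15: P K K P K O P / P K K P K O P
Wrong side: read the tiled row from column 15 down to 1 and exchange K with P (leave O, /).
Row 4 as worked: K O P K P P K / K O P K P P K
Stitch 1 in working order -> K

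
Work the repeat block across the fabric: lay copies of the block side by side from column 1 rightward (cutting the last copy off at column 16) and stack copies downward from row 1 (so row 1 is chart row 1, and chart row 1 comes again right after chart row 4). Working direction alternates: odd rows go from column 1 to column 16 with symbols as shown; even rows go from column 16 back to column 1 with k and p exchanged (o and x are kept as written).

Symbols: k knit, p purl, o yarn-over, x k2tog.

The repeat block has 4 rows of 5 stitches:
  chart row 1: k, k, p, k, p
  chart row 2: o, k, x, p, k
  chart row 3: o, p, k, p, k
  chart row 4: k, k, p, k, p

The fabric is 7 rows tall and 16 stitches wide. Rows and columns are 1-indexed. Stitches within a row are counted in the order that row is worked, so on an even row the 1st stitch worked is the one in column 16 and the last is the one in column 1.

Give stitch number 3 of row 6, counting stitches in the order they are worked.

For row 6: chart row = ((6-1) mod 4) + 1 = 2; this is a WS (even) row.
Chart row 2 tiled across columns 1-16: o k x p k o k x p k o k x p k o
WS row: flip the tiled sequence (start at column 16) and apply k<->p; o and x stay.
Row 6 as worked: o p k x p o p k x p o p k x p o
The 3rd stitch worked is k.

Result:
k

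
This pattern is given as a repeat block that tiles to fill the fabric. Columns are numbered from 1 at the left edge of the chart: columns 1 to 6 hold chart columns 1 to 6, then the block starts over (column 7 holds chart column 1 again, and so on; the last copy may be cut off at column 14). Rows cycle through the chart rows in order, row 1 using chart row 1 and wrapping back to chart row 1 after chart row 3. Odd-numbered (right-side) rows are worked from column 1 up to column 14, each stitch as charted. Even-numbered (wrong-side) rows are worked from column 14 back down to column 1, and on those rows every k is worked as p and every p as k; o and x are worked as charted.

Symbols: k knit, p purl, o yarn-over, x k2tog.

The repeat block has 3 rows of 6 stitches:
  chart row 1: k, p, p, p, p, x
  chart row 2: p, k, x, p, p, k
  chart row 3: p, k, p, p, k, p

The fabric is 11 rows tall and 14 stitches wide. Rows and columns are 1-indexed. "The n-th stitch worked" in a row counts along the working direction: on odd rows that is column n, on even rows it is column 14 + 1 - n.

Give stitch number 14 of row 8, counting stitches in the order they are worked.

Result:
k

Derivation:
Row 8 uses chart row ((8-1) mod 3)+1 = 2. Row 8 is even, so WS.
Chart row 2 tiled across columns 1-14: p k x p p k p k x p p k p k
WS: work from column 14 back to column 1 (reverse the tiled row), swapping k<->p (o and x unchanged).
Row 8 as worked: p k p k k x p k p k k x p k
The 14th stitch worked is k.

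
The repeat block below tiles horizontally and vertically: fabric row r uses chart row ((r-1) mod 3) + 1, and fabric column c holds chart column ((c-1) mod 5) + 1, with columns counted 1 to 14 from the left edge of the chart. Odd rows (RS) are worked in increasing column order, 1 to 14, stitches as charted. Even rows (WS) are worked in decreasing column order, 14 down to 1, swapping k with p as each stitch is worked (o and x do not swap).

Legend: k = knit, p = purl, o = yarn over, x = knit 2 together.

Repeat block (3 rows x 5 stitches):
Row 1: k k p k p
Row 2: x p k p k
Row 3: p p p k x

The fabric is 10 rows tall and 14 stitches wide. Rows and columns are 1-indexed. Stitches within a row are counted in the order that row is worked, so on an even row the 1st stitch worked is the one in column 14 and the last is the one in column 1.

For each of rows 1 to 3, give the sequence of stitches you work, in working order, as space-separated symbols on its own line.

Row 1: chart row 1, RS - tile across columns 1-14 and work as-is.
Row 2: chart row 2, WS - tiled (columns 1-14): x p k p k x p k p k x p k p; work from column 14 back to 1 with k<->p swapped.
Row 3: chart row 3, RS - tile across columns 1-14 and work as-is.

Result:
k k p k p k k p k p k k p k
k p k x p k p k x p k p k x
p p p k x p p p k x p p p k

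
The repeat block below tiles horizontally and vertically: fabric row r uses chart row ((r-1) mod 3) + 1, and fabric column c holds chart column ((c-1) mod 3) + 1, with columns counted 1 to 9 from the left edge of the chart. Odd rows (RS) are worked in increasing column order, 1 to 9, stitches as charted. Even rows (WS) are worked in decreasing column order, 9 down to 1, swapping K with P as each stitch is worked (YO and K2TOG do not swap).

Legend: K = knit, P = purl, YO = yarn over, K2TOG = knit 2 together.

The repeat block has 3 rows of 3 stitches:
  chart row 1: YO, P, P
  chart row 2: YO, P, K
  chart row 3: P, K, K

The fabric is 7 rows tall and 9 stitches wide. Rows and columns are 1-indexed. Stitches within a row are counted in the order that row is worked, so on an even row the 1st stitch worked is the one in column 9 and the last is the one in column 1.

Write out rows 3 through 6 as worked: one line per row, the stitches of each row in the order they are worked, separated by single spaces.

Row 3: chart row 3, RS - tile across columns 1-9 and work as-is.
Row 4: chart row 1, WS - tiled (columns 1-9): YO P P YO P P YO P P; work from column 9 back to 1 with K<->P swapped.
Row 5: chart row 2, RS - tile across columns 1-9 and work as-is.
Row 6: chart row 3, WS - tiled (columns 1-9): P K K P K K P K K; work from column 9 back to 1 with K<->P swapped.

Result:
P K K P K K P K K
K K YO K K YO K K YO
YO P K YO P K YO P K
P P K P P K P P K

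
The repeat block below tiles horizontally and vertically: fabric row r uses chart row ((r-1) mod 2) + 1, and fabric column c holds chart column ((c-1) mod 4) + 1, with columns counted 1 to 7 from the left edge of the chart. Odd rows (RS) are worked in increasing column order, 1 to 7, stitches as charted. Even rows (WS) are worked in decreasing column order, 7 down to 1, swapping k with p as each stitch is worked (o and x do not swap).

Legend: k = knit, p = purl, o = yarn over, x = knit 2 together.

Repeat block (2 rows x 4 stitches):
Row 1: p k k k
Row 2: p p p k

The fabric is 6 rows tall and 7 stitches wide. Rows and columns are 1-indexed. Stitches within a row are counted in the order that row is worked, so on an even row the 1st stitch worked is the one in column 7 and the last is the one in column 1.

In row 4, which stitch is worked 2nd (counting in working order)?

Stitch:
k

Derivation:
Row 4: (4-1) mod 2 = 1, so use chart row 2. Even row -> WS.
Chart row 2 tiled across columns 1-7: p p p k p p p
WS: work from column 7 back to column 1 (reverse the tiled row), swapping k<->p (o and x unchanged).
Row 4 as worked: k k k p k k k
The 2nd stitch worked is k.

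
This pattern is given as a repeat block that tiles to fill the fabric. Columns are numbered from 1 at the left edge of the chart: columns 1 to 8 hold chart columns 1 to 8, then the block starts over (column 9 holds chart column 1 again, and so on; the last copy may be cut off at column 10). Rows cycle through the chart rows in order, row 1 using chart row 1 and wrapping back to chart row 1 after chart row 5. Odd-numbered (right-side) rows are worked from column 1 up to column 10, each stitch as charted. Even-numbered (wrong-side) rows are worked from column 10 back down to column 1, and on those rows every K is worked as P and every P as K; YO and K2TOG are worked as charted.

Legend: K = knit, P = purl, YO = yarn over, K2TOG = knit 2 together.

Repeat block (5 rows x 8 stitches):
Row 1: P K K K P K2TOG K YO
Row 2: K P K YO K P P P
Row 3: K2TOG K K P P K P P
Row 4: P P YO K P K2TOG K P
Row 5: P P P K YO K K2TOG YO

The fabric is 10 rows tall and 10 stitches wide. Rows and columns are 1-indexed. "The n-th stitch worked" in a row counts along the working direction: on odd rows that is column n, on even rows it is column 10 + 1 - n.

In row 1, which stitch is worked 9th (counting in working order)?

Stitch:
P

Derivation:
Row 1 uses chart row ((1-1) mod 5)+1 = 1. Row 1 is odd, so RS.
Chart row 1 tiled across columns 1-10: P K K K P K2TOG K YO P K
Right side: take the tiled row as-is (worked left to right from column 1).
The 9th stitch worked is P.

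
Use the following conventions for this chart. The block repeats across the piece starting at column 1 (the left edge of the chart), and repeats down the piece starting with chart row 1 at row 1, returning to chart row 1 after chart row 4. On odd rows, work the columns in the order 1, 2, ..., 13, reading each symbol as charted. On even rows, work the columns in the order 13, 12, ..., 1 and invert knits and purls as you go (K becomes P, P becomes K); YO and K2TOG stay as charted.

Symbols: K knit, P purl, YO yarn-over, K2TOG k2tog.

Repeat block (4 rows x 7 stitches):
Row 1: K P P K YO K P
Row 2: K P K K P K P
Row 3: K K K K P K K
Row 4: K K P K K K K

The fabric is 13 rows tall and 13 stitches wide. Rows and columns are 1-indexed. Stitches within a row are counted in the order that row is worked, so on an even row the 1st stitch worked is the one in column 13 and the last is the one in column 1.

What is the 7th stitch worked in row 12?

== STITCH ==
P

Derivation:
Row 12: (12-1) mod 4 = 3, so use chart row 4. Even row -> WS.
Chart row 4 tiled across columns 1-13: K K P K K K K K K P K K K
WS: work from column 13 back to column 1 (reverse the tiled row), swapping K<->P (YO and K2TOG unchanged).
Row 12 as worked: P P P K P P P P P P K P P
Counting 7 along the worked row gives P.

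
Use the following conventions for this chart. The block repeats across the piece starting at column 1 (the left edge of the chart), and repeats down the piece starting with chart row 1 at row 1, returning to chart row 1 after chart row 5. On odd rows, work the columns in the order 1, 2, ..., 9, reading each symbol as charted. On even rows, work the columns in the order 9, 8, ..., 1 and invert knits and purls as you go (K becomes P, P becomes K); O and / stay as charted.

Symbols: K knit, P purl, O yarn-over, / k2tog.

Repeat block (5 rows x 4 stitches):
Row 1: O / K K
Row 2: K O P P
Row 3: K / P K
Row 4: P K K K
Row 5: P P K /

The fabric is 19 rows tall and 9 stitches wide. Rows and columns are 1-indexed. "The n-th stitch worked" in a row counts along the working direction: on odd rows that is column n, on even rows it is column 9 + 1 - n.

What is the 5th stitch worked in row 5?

For row 5: chart row = ((5-1) mod 5) + 1 = 5; this is a RS (odd) row.
Chart row 5 tiled across columns 1-9: P P K / P P K / P
Right side: take the tiled row as-is (worked left to right from column 1).
Stitch 5 in working order -> P

== STITCH ==
P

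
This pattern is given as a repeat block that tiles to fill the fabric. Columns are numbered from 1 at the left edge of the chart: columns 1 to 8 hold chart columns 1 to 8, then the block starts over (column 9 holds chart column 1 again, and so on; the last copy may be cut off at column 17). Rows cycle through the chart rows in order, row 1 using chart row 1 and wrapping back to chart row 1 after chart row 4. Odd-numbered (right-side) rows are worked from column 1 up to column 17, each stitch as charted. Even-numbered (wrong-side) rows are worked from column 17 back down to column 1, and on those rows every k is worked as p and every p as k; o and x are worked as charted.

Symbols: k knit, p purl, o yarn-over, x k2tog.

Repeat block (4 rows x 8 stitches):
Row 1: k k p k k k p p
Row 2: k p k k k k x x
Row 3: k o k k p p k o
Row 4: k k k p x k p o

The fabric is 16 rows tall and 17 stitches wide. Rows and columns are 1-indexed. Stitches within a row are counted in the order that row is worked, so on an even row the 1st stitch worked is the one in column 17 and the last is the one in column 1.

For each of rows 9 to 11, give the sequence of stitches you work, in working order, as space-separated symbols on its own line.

Row 9: chart row 1, RS - tile across columns 1-17 and work as-is.
Row 10: chart row 2, WS - tiled (columns 1-17): k p k k k k x x k p k k k k x x k; work from column 17 back to 1 with k<->p swapped.
Row 11: chart row 3, RS - tile across columns 1-17 and work as-is.

Result:
k k p k k k p p k k p k k k p p k
p x x p p p p k p x x p p p p k p
k o k k p p k o k o k k p p k o k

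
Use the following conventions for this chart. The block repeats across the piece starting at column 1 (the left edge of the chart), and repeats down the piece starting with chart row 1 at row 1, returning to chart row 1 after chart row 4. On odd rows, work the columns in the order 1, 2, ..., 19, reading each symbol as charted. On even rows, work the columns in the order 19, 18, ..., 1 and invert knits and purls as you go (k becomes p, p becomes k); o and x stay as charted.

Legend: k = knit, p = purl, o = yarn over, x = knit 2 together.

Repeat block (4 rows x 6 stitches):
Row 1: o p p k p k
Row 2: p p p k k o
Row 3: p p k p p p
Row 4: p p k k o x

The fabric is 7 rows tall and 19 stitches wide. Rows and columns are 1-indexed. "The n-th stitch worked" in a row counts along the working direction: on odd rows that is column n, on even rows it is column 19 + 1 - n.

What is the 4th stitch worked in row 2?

Row 2 uses chart row ((2-1) mod 4)+1 = 2. Row 2 is even, so WS.
Chart row 2 tiled across columns 1-19: p p p k k o p p p k k o p p p k k o p
Wrong side: read the tiled row from column 19 down to 1 and exchange k with p (leave o, x).
Row 2 as worked: k o p p k k k o p p k k k o p p k k k
The 4th stitch worked is p.

Stitch:
p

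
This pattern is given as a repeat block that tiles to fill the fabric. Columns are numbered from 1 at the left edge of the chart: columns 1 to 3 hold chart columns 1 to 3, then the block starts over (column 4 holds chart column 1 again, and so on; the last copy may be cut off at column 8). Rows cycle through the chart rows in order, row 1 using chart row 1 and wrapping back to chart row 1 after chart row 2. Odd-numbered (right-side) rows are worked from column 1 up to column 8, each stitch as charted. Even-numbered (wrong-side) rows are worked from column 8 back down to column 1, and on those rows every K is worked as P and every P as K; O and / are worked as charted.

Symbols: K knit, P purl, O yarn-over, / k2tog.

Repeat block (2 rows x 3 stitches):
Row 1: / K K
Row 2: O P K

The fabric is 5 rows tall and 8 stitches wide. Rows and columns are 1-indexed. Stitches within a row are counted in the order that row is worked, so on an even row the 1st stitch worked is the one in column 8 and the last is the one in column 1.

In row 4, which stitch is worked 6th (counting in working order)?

Row 4 uses chart row ((4-1) mod 2)+1 = 2. Row 4 is even, so WS.
Chart row 2 tiled across columns 1-8: O P K O P K O P
Wrong side: read the tiled row from column 8 down to 1 and exchange K with P (leave O, /).
Row 4 as worked: K O P K O P K O
Counting 6 along the worked row gives P.

Result:
P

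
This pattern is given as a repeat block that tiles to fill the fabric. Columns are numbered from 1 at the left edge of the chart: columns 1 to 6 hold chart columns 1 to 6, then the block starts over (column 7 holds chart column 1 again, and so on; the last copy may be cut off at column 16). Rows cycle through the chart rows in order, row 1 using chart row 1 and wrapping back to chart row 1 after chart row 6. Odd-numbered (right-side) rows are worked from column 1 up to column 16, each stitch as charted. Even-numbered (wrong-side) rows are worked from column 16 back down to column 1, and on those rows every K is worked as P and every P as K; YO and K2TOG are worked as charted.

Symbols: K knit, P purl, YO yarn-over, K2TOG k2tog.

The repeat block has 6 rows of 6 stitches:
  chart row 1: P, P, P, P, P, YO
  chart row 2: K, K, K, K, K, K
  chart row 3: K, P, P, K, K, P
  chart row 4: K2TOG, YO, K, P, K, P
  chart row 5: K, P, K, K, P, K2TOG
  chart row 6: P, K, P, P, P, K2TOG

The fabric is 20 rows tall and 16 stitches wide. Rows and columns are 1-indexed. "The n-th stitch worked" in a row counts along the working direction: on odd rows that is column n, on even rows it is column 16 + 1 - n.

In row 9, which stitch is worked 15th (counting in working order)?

== STITCH ==
P

Derivation:
For row 9: chart row = ((9-1) mod 6) + 1 = 3; this is a RS (odd) row.
Chart row 3 tiled across columns 1-16: K P P K K P K P P K K P K P P K
RS row: no reversal, no swap; stitch n worked = column n.
The 15th stitch worked is P.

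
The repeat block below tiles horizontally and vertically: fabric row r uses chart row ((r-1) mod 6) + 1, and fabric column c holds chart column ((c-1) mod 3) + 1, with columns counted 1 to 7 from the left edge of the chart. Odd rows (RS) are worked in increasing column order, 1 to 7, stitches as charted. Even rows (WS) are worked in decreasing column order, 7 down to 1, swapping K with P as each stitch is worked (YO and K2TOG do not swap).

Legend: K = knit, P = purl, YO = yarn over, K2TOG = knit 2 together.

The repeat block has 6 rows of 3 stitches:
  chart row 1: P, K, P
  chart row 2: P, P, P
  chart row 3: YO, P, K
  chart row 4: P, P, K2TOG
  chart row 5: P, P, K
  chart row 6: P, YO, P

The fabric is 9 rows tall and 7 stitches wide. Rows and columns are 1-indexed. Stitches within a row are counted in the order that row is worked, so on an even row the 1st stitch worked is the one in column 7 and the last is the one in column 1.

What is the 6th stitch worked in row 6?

Result:
YO

Derivation:
Row 6 uses chart row ((6-1) mod 6)+1 = 6. Row 6 is even, so WS.
Chart row 6 tiled across columns 1-7: P YO P P YO P P
WS: work from column 7 back to column 1 (reverse the tiled row), swapping K<->P (YO and K2TOG unchanged).
Row 6 as worked: K K YO K K YO K
Stitch 6 in working order -> YO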